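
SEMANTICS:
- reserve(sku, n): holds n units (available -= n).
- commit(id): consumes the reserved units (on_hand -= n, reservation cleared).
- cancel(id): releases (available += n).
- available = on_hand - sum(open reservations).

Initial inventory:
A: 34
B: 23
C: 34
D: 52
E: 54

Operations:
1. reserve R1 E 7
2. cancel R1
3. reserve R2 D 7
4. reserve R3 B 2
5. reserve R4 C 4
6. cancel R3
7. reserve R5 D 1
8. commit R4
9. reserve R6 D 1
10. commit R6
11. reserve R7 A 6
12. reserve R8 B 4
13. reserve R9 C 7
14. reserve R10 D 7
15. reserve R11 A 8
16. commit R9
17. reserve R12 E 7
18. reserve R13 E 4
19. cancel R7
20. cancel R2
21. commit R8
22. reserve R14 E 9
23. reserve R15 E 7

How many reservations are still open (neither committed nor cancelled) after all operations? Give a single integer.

Answer: 7

Derivation:
Step 1: reserve R1 E 7 -> on_hand[A=34 B=23 C=34 D=52 E=54] avail[A=34 B=23 C=34 D=52 E=47] open={R1}
Step 2: cancel R1 -> on_hand[A=34 B=23 C=34 D=52 E=54] avail[A=34 B=23 C=34 D=52 E=54] open={}
Step 3: reserve R2 D 7 -> on_hand[A=34 B=23 C=34 D=52 E=54] avail[A=34 B=23 C=34 D=45 E=54] open={R2}
Step 4: reserve R3 B 2 -> on_hand[A=34 B=23 C=34 D=52 E=54] avail[A=34 B=21 C=34 D=45 E=54] open={R2,R3}
Step 5: reserve R4 C 4 -> on_hand[A=34 B=23 C=34 D=52 E=54] avail[A=34 B=21 C=30 D=45 E=54] open={R2,R3,R4}
Step 6: cancel R3 -> on_hand[A=34 B=23 C=34 D=52 E=54] avail[A=34 B=23 C=30 D=45 E=54] open={R2,R4}
Step 7: reserve R5 D 1 -> on_hand[A=34 B=23 C=34 D=52 E=54] avail[A=34 B=23 C=30 D=44 E=54] open={R2,R4,R5}
Step 8: commit R4 -> on_hand[A=34 B=23 C=30 D=52 E=54] avail[A=34 B=23 C=30 D=44 E=54] open={R2,R5}
Step 9: reserve R6 D 1 -> on_hand[A=34 B=23 C=30 D=52 E=54] avail[A=34 B=23 C=30 D=43 E=54] open={R2,R5,R6}
Step 10: commit R6 -> on_hand[A=34 B=23 C=30 D=51 E=54] avail[A=34 B=23 C=30 D=43 E=54] open={R2,R5}
Step 11: reserve R7 A 6 -> on_hand[A=34 B=23 C=30 D=51 E=54] avail[A=28 B=23 C=30 D=43 E=54] open={R2,R5,R7}
Step 12: reserve R8 B 4 -> on_hand[A=34 B=23 C=30 D=51 E=54] avail[A=28 B=19 C=30 D=43 E=54] open={R2,R5,R7,R8}
Step 13: reserve R9 C 7 -> on_hand[A=34 B=23 C=30 D=51 E=54] avail[A=28 B=19 C=23 D=43 E=54] open={R2,R5,R7,R8,R9}
Step 14: reserve R10 D 7 -> on_hand[A=34 B=23 C=30 D=51 E=54] avail[A=28 B=19 C=23 D=36 E=54] open={R10,R2,R5,R7,R8,R9}
Step 15: reserve R11 A 8 -> on_hand[A=34 B=23 C=30 D=51 E=54] avail[A=20 B=19 C=23 D=36 E=54] open={R10,R11,R2,R5,R7,R8,R9}
Step 16: commit R9 -> on_hand[A=34 B=23 C=23 D=51 E=54] avail[A=20 B=19 C=23 D=36 E=54] open={R10,R11,R2,R5,R7,R8}
Step 17: reserve R12 E 7 -> on_hand[A=34 B=23 C=23 D=51 E=54] avail[A=20 B=19 C=23 D=36 E=47] open={R10,R11,R12,R2,R5,R7,R8}
Step 18: reserve R13 E 4 -> on_hand[A=34 B=23 C=23 D=51 E=54] avail[A=20 B=19 C=23 D=36 E=43] open={R10,R11,R12,R13,R2,R5,R7,R8}
Step 19: cancel R7 -> on_hand[A=34 B=23 C=23 D=51 E=54] avail[A=26 B=19 C=23 D=36 E=43] open={R10,R11,R12,R13,R2,R5,R8}
Step 20: cancel R2 -> on_hand[A=34 B=23 C=23 D=51 E=54] avail[A=26 B=19 C=23 D=43 E=43] open={R10,R11,R12,R13,R5,R8}
Step 21: commit R8 -> on_hand[A=34 B=19 C=23 D=51 E=54] avail[A=26 B=19 C=23 D=43 E=43] open={R10,R11,R12,R13,R5}
Step 22: reserve R14 E 9 -> on_hand[A=34 B=19 C=23 D=51 E=54] avail[A=26 B=19 C=23 D=43 E=34] open={R10,R11,R12,R13,R14,R5}
Step 23: reserve R15 E 7 -> on_hand[A=34 B=19 C=23 D=51 E=54] avail[A=26 B=19 C=23 D=43 E=27] open={R10,R11,R12,R13,R14,R15,R5}
Open reservations: ['R10', 'R11', 'R12', 'R13', 'R14', 'R15', 'R5'] -> 7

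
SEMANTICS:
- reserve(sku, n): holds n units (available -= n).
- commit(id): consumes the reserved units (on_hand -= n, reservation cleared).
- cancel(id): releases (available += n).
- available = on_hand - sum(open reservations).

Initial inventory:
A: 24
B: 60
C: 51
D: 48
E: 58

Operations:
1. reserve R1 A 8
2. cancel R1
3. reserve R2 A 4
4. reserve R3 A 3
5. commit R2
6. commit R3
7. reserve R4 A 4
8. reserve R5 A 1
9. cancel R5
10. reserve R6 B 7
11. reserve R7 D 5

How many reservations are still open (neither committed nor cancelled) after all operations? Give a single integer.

Step 1: reserve R1 A 8 -> on_hand[A=24 B=60 C=51 D=48 E=58] avail[A=16 B=60 C=51 D=48 E=58] open={R1}
Step 2: cancel R1 -> on_hand[A=24 B=60 C=51 D=48 E=58] avail[A=24 B=60 C=51 D=48 E=58] open={}
Step 3: reserve R2 A 4 -> on_hand[A=24 B=60 C=51 D=48 E=58] avail[A=20 B=60 C=51 D=48 E=58] open={R2}
Step 4: reserve R3 A 3 -> on_hand[A=24 B=60 C=51 D=48 E=58] avail[A=17 B=60 C=51 D=48 E=58] open={R2,R3}
Step 5: commit R2 -> on_hand[A=20 B=60 C=51 D=48 E=58] avail[A=17 B=60 C=51 D=48 E=58] open={R3}
Step 6: commit R3 -> on_hand[A=17 B=60 C=51 D=48 E=58] avail[A=17 B=60 C=51 D=48 E=58] open={}
Step 7: reserve R4 A 4 -> on_hand[A=17 B=60 C=51 D=48 E=58] avail[A=13 B=60 C=51 D=48 E=58] open={R4}
Step 8: reserve R5 A 1 -> on_hand[A=17 B=60 C=51 D=48 E=58] avail[A=12 B=60 C=51 D=48 E=58] open={R4,R5}
Step 9: cancel R5 -> on_hand[A=17 B=60 C=51 D=48 E=58] avail[A=13 B=60 C=51 D=48 E=58] open={R4}
Step 10: reserve R6 B 7 -> on_hand[A=17 B=60 C=51 D=48 E=58] avail[A=13 B=53 C=51 D=48 E=58] open={R4,R6}
Step 11: reserve R7 D 5 -> on_hand[A=17 B=60 C=51 D=48 E=58] avail[A=13 B=53 C=51 D=43 E=58] open={R4,R6,R7}
Open reservations: ['R4', 'R6', 'R7'] -> 3

Answer: 3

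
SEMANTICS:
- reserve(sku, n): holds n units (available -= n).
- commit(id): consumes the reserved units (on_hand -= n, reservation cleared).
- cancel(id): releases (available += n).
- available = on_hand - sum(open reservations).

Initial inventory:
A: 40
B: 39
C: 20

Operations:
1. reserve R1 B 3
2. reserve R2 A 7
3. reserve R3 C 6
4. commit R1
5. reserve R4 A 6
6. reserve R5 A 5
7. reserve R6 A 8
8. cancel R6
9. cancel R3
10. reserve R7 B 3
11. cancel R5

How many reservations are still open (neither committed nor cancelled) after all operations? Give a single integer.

Answer: 3

Derivation:
Step 1: reserve R1 B 3 -> on_hand[A=40 B=39 C=20] avail[A=40 B=36 C=20] open={R1}
Step 2: reserve R2 A 7 -> on_hand[A=40 B=39 C=20] avail[A=33 B=36 C=20] open={R1,R2}
Step 3: reserve R3 C 6 -> on_hand[A=40 B=39 C=20] avail[A=33 B=36 C=14] open={R1,R2,R3}
Step 4: commit R1 -> on_hand[A=40 B=36 C=20] avail[A=33 B=36 C=14] open={R2,R3}
Step 5: reserve R4 A 6 -> on_hand[A=40 B=36 C=20] avail[A=27 B=36 C=14] open={R2,R3,R4}
Step 6: reserve R5 A 5 -> on_hand[A=40 B=36 C=20] avail[A=22 B=36 C=14] open={R2,R3,R4,R5}
Step 7: reserve R6 A 8 -> on_hand[A=40 B=36 C=20] avail[A=14 B=36 C=14] open={R2,R3,R4,R5,R6}
Step 8: cancel R6 -> on_hand[A=40 B=36 C=20] avail[A=22 B=36 C=14] open={R2,R3,R4,R5}
Step 9: cancel R3 -> on_hand[A=40 B=36 C=20] avail[A=22 B=36 C=20] open={R2,R4,R5}
Step 10: reserve R7 B 3 -> on_hand[A=40 B=36 C=20] avail[A=22 B=33 C=20] open={R2,R4,R5,R7}
Step 11: cancel R5 -> on_hand[A=40 B=36 C=20] avail[A=27 B=33 C=20] open={R2,R4,R7}
Open reservations: ['R2', 'R4', 'R7'] -> 3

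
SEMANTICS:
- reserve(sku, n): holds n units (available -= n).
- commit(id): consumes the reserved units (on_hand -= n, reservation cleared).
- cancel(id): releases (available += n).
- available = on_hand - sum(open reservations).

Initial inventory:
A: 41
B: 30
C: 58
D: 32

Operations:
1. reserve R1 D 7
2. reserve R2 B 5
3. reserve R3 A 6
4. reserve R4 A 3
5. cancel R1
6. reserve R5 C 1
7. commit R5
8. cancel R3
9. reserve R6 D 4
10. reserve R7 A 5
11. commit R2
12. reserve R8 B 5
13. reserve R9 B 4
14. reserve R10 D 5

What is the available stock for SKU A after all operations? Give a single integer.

Step 1: reserve R1 D 7 -> on_hand[A=41 B=30 C=58 D=32] avail[A=41 B=30 C=58 D=25] open={R1}
Step 2: reserve R2 B 5 -> on_hand[A=41 B=30 C=58 D=32] avail[A=41 B=25 C=58 D=25] open={R1,R2}
Step 3: reserve R3 A 6 -> on_hand[A=41 B=30 C=58 D=32] avail[A=35 B=25 C=58 D=25] open={R1,R2,R3}
Step 4: reserve R4 A 3 -> on_hand[A=41 B=30 C=58 D=32] avail[A=32 B=25 C=58 D=25] open={R1,R2,R3,R4}
Step 5: cancel R1 -> on_hand[A=41 B=30 C=58 D=32] avail[A=32 B=25 C=58 D=32] open={R2,R3,R4}
Step 6: reserve R5 C 1 -> on_hand[A=41 B=30 C=58 D=32] avail[A=32 B=25 C=57 D=32] open={R2,R3,R4,R5}
Step 7: commit R5 -> on_hand[A=41 B=30 C=57 D=32] avail[A=32 B=25 C=57 D=32] open={R2,R3,R4}
Step 8: cancel R3 -> on_hand[A=41 B=30 C=57 D=32] avail[A=38 B=25 C=57 D=32] open={R2,R4}
Step 9: reserve R6 D 4 -> on_hand[A=41 B=30 C=57 D=32] avail[A=38 B=25 C=57 D=28] open={R2,R4,R6}
Step 10: reserve R7 A 5 -> on_hand[A=41 B=30 C=57 D=32] avail[A=33 B=25 C=57 D=28] open={R2,R4,R6,R7}
Step 11: commit R2 -> on_hand[A=41 B=25 C=57 D=32] avail[A=33 B=25 C=57 D=28] open={R4,R6,R7}
Step 12: reserve R8 B 5 -> on_hand[A=41 B=25 C=57 D=32] avail[A=33 B=20 C=57 D=28] open={R4,R6,R7,R8}
Step 13: reserve R9 B 4 -> on_hand[A=41 B=25 C=57 D=32] avail[A=33 B=16 C=57 D=28] open={R4,R6,R7,R8,R9}
Step 14: reserve R10 D 5 -> on_hand[A=41 B=25 C=57 D=32] avail[A=33 B=16 C=57 D=23] open={R10,R4,R6,R7,R8,R9}
Final available[A] = 33

Answer: 33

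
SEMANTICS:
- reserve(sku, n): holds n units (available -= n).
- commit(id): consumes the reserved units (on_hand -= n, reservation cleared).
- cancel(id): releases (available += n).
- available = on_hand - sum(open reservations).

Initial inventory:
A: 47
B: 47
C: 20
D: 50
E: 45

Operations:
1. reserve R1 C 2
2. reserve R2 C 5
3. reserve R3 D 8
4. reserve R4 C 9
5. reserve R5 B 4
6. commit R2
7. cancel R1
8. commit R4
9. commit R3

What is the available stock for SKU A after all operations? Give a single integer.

Answer: 47

Derivation:
Step 1: reserve R1 C 2 -> on_hand[A=47 B=47 C=20 D=50 E=45] avail[A=47 B=47 C=18 D=50 E=45] open={R1}
Step 2: reserve R2 C 5 -> on_hand[A=47 B=47 C=20 D=50 E=45] avail[A=47 B=47 C=13 D=50 E=45] open={R1,R2}
Step 3: reserve R3 D 8 -> on_hand[A=47 B=47 C=20 D=50 E=45] avail[A=47 B=47 C=13 D=42 E=45] open={R1,R2,R3}
Step 4: reserve R4 C 9 -> on_hand[A=47 B=47 C=20 D=50 E=45] avail[A=47 B=47 C=4 D=42 E=45] open={R1,R2,R3,R4}
Step 5: reserve R5 B 4 -> on_hand[A=47 B=47 C=20 D=50 E=45] avail[A=47 B=43 C=4 D=42 E=45] open={R1,R2,R3,R4,R5}
Step 6: commit R2 -> on_hand[A=47 B=47 C=15 D=50 E=45] avail[A=47 B=43 C=4 D=42 E=45] open={R1,R3,R4,R5}
Step 7: cancel R1 -> on_hand[A=47 B=47 C=15 D=50 E=45] avail[A=47 B=43 C=6 D=42 E=45] open={R3,R4,R5}
Step 8: commit R4 -> on_hand[A=47 B=47 C=6 D=50 E=45] avail[A=47 B=43 C=6 D=42 E=45] open={R3,R5}
Step 9: commit R3 -> on_hand[A=47 B=47 C=6 D=42 E=45] avail[A=47 B=43 C=6 D=42 E=45] open={R5}
Final available[A] = 47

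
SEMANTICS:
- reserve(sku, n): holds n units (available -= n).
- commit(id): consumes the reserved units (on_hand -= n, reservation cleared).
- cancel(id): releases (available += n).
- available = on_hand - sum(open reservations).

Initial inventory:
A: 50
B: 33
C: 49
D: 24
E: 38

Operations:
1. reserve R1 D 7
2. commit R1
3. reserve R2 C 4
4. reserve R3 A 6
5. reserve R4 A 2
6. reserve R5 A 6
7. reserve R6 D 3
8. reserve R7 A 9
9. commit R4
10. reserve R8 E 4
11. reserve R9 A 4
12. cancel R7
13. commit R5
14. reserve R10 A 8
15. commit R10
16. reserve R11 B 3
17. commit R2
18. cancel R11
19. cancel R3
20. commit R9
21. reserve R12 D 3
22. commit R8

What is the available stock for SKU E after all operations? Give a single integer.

Answer: 34

Derivation:
Step 1: reserve R1 D 7 -> on_hand[A=50 B=33 C=49 D=24 E=38] avail[A=50 B=33 C=49 D=17 E=38] open={R1}
Step 2: commit R1 -> on_hand[A=50 B=33 C=49 D=17 E=38] avail[A=50 B=33 C=49 D=17 E=38] open={}
Step 3: reserve R2 C 4 -> on_hand[A=50 B=33 C=49 D=17 E=38] avail[A=50 B=33 C=45 D=17 E=38] open={R2}
Step 4: reserve R3 A 6 -> on_hand[A=50 B=33 C=49 D=17 E=38] avail[A=44 B=33 C=45 D=17 E=38] open={R2,R3}
Step 5: reserve R4 A 2 -> on_hand[A=50 B=33 C=49 D=17 E=38] avail[A=42 B=33 C=45 D=17 E=38] open={R2,R3,R4}
Step 6: reserve R5 A 6 -> on_hand[A=50 B=33 C=49 D=17 E=38] avail[A=36 B=33 C=45 D=17 E=38] open={R2,R3,R4,R5}
Step 7: reserve R6 D 3 -> on_hand[A=50 B=33 C=49 D=17 E=38] avail[A=36 B=33 C=45 D=14 E=38] open={R2,R3,R4,R5,R6}
Step 8: reserve R7 A 9 -> on_hand[A=50 B=33 C=49 D=17 E=38] avail[A=27 B=33 C=45 D=14 E=38] open={R2,R3,R4,R5,R6,R7}
Step 9: commit R4 -> on_hand[A=48 B=33 C=49 D=17 E=38] avail[A=27 B=33 C=45 D=14 E=38] open={R2,R3,R5,R6,R7}
Step 10: reserve R8 E 4 -> on_hand[A=48 B=33 C=49 D=17 E=38] avail[A=27 B=33 C=45 D=14 E=34] open={R2,R3,R5,R6,R7,R8}
Step 11: reserve R9 A 4 -> on_hand[A=48 B=33 C=49 D=17 E=38] avail[A=23 B=33 C=45 D=14 E=34] open={R2,R3,R5,R6,R7,R8,R9}
Step 12: cancel R7 -> on_hand[A=48 B=33 C=49 D=17 E=38] avail[A=32 B=33 C=45 D=14 E=34] open={R2,R3,R5,R6,R8,R9}
Step 13: commit R5 -> on_hand[A=42 B=33 C=49 D=17 E=38] avail[A=32 B=33 C=45 D=14 E=34] open={R2,R3,R6,R8,R9}
Step 14: reserve R10 A 8 -> on_hand[A=42 B=33 C=49 D=17 E=38] avail[A=24 B=33 C=45 D=14 E=34] open={R10,R2,R3,R6,R8,R9}
Step 15: commit R10 -> on_hand[A=34 B=33 C=49 D=17 E=38] avail[A=24 B=33 C=45 D=14 E=34] open={R2,R3,R6,R8,R9}
Step 16: reserve R11 B 3 -> on_hand[A=34 B=33 C=49 D=17 E=38] avail[A=24 B=30 C=45 D=14 E=34] open={R11,R2,R3,R6,R8,R9}
Step 17: commit R2 -> on_hand[A=34 B=33 C=45 D=17 E=38] avail[A=24 B=30 C=45 D=14 E=34] open={R11,R3,R6,R8,R9}
Step 18: cancel R11 -> on_hand[A=34 B=33 C=45 D=17 E=38] avail[A=24 B=33 C=45 D=14 E=34] open={R3,R6,R8,R9}
Step 19: cancel R3 -> on_hand[A=34 B=33 C=45 D=17 E=38] avail[A=30 B=33 C=45 D=14 E=34] open={R6,R8,R9}
Step 20: commit R9 -> on_hand[A=30 B=33 C=45 D=17 E=38] avail[A=30 B=33 C=45 D=14 E=34] open={R6,R8}
Step 21: reserve R12 D 3 -> on_hand[A=30 B=33 C=45 D=17 E=38] avail[A=30 B=33 C=45 D=11 E=34] open={R12,R6,R8}
Step 22: commit R8 -> on_hand[A=30 B=33 C=45 D=17 E=34] avail[A=30 B=33 C=45 D=11 E=34] open={R12,R6}
Final available[E] = 34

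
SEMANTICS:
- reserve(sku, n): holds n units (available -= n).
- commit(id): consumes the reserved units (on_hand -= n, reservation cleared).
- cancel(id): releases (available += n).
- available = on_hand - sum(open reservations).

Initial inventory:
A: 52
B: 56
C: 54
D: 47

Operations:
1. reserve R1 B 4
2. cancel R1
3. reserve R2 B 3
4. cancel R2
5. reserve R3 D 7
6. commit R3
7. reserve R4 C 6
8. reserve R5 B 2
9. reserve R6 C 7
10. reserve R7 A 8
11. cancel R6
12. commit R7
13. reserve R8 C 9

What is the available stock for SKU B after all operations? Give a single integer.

Step 1: reserve R1 B 4 -> on_hand[A=52 B=56 C=54 D=47] avail[A=52 B=52 C=54 D=47] open={R1}
Step 2: cancel R1 -> on_hand[A=52 B=56 C=54 D=47] avail[A=52 B=56 C=54 D=47] open={}
Step 3: reserve R2 B 3 -> on_hand[A=52 B=56 C=54 D=47] avail[A=52 B=53 C=54 D=47] open={R2}
Step 4: cancel R2 -> on_hand[A=52 B=56 C=54 D=47] avail[A=52 B=56 C=54 D=47] open={}
Step 5: reserve R3 D 7 -> on_hand[A=52 B=56 C=54 D=47] avail[A=52 B=56 C=54 D=40] open={R3}
Step 6: commit R3 -> on_hand[A=52 B=56 C=54 D=40] avail[A=52 B=56 C=54 D=40] open={}
Step 7: reserve R4 C 6 -> on_hand[A=52 B=56 C=54 D=40] avail[A=52 B=56 C=48 D=40] open={R4}
Step 8: reserve R5 B 2 -> on_hand[A=52 B=56 C=54 D=40] avail[A=52 B=54 C=48 D=40] open={R4,R5}
Step 9: reserve R6 C 7 -> on_hand[A=52 B=56 C=54 D=40] avail[A=52 B=54 C=41 D=40] open={R4,R5,R6}
Step 10: reserve R7 A 8 -> on_hand[A=52 B=56 C=54 D=40] avail[A=44 B=54 C=41 D=40] open={R4,R5,R6,R7}
Step 11: cancel R6 -> on_hand[A=52 B=56 C=54 D=40] avail[A=44 B=54 C=48 D=40] open={R4,R5,R7}
Step 12: commit R7 -> on_hand[A=44 B=56 C=54 D=40] avail[A=44 B=54 C=48 D=40] open={R4,R5}
Step 13: reserve R8 C 9 -> on_hand[A=44 B=56 C=54 D=40] avail[A=44 B=54 C=39 D=40] open={R4,R5,R8}
Final available[B] = 54

Answer: 54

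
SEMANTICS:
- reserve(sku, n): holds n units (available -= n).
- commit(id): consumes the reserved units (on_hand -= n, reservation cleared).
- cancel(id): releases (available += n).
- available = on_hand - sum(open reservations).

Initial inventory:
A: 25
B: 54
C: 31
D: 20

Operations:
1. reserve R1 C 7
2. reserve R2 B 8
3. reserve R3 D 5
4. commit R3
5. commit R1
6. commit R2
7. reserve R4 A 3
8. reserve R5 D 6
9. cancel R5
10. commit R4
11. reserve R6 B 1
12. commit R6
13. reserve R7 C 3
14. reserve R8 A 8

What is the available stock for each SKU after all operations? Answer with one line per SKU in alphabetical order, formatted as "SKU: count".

Step 1: reserve R1 C 7 -> on_hand[A=25 B=54 C=31 D=20] avail[A=25 B=54 C=24 D=20] open={R1}
Step 2: reserve R2 B 8 -> on_hand[A=25 B=54 C=31 D=20] avail[A=25 B=46 C=24 D=20] open={R1,R2}
Step 3: reserve R3 D 5 -> on_hand[A=25 B=54 C=31 D=20] avail[A=25 B=46 C=24 D=15] open={R1,R2,R3}
Step 4: commit R3 -> on_hand[A=25 B=54 C=31 D=15] avail[A=25 B=46 C=24 D=15] open={R1,R2}
Step 5: commit R1 -> on_hand[A=25 B=54 C=24 D=15] avail[A=25 B=46 C=24 D=15] open={R2}
Step 6: commit R2 -> on_hand[A=25 B=46 C=24 D=15] avail[A=25 B=46 C=24 D=15] open={}
Step 7: reserve R4 A 3 -> on_hand[A=25 B=46 C=24 D=15] avail[A=22 B=46 C=24 D=15] open={R4}
Step 8: reserve R5 D 6 -> on_hand[A=25 B=46 C=24 D=15] avail[A=22 B=46 C=24 D=9] open={R4,R5}
Step 9: cancel R5 -> on_hand[A=25 B=46 C=24 D=15] avail[A=22 B=46 C=24 D=15] open={R4}
Step 10: commit R4 -> on_hand[A=22 B=46 C=24 D=15] avail[A=22 B=46 C=24 D=15] open={}
Step 11: reserve R6 B 1 -> on_hand[A=22 B=46 C=24 D=15] avail[A=22 B=45 C=24 D=15] open={R6}
Step 12: commit R6 -> on_hand[A=22 B=45 C=24 D=15] avail[A=22 B=45 C=24 D=15] open={}
Step 13: reserve R7 C 3 -> on_hand[A=22 B=45 C=24 D=15] avail[A=22 B=45 C=21 D=15] open={R7}
Step 14: reserve R8 A 8 -> on_hand[A=22 B=45 C=24 D=15] avail[A=14 B=45 C=21 D=15] open={R7,R8}

Answer: A: 14
B: 45
C: 21
D: 15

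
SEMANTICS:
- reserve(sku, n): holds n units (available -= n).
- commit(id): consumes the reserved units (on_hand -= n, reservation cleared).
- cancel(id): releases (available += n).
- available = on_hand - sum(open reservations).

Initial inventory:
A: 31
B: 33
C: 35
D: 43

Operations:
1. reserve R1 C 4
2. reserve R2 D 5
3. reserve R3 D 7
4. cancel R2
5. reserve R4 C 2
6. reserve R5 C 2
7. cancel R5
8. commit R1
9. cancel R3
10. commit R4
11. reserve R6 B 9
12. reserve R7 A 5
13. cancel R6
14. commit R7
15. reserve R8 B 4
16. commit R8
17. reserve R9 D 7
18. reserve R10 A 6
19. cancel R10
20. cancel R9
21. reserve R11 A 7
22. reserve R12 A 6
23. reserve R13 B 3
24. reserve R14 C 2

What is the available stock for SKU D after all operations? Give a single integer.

Step 1: reserve R1 C 4 -> on_hand[A=31 B=33 C=35 D=43] avail[A=31 B=33 C=31 D=43] open={R1}
Step 2: reserve R2 D 5 -> on_hand[A=31 B=33 C=35 D=43] avail[A=31 B=33 C=31 D=38] open={R1,R2}
Step 3: reserve R3 D 7 -> on_hand[A=31 B=33 C=35 D=43] avail[A=31 B=33 C=31 D=31] open={R1,R2,R3}
Step 4: cancel R2 -> on_hand[A=31 B=33 C=35 D=43] avail[A=31 B=33 C=31 D=36] open={R1,R3}
Step 5: reserve R4 C 2 -> on_hand[A=31 B=33 C=35 D=43] avail[A=31 B=33 C=29 D=36] open={R1,R3,R4}
Step 6: reserve R5 C 2 -> on_hand[A=31 B=33 C=35 D=43] avail[A=31 B=33 C=27 D=36] open={R1,R3,R4,R5}
Step 7: cancel R5 -> on_hand[A=31 B=33 C=35 D=43] avail[A=31 B=33 C=29 D=36] open={R1,R3,R4}
Step 8: commit R1 -> on_hand[A=31 B=33 C=31 D=43] avail[A=31 B=33 C=29 D=36] open={R3,R4}
Step 9: cancel R3 -> on_hand[A=31 B=33 C=31 D=43] avail[A=31 B=33 C=29 D=43] open={R4}
Step 10: commit R4 -> on_hand[A=31 B=33 C=29 D=43] avail[A=31 B=33 C=29 D=43] open={}
Step 11: reserve R6 B 9 -> on_hand[A=31 B=33 C=29 D=43] avail[A=31 B=24 C=29 D=43] open={R6}
Step 12: reserve R7 A 5 -> on_hand[A=31 B=33 C=29 D=43] avail[A=26 B=24 C=29 D=43] open={R6,R7}
Step 13: cancel R6 -> on_hand[A=31 B=33 C=29 D=43] avail[A=26 B=33 C=29 D=43] open={R7}
Step 14: commit R7 -> on_hand[A=26 B=33 C=29 D=43] avail[A=26 B=33 C=29 D=43] open={}
Step 15: reserve R8 B 4 -> on_hand[A=26 B=33 C=29 D=43] avail[A=26 B=29 C=29 D=43] open={R8}
Step 16: commit R8 -> on_hand[A=26 B=29 C=29 D=43] avail[A=26 B=29 C=29 D=43] open={}
Step 17: reserve R9 D 7 -> on_hand[A=26 B=29 C=29 D=43] avail[A=26 B=29 C=29 D=36] open={R9}
Step 18: reserve R10 A 6 -> on_hand[A=26 B=29 C=29 D=43] avail[A=20 B=29 C=29 D=36] open={R10,R9}
Step 19: cancel R10 -> on_hand[A=26 B=29 C=29 D=43] avail[A=26 B=29 C=29 D=36] open={R9}
Step 20: cancel R9 -> on_hand[A=26 B=29 C=29 D=43] avail[A=26 B=29 C=29 D=43] open={}
Step 21: reserve R11 A 7 -> on_hand[A=26 B=29 C=29 D=43] avail[A=19 B=29 C=29 D=43] open={R11}
Step 22: reserve R12 A 6 -> on_hand[A=26 B=29 C=29 D=43] avail[A=13 B=29 C=29 D=43] open={R11,R12}
Step 23: reserve R13 B 3 -> on_hand[A=26 B=29 C=29 D=43] avail[A=13 B=26 C=29 D=43] open={R11,R12,R13}
Step 24: reserve R14 C 2 -> on_hand[A=26 B=29 C=29 D=43] avail[A=13 B=26 C=27 D=43] open={R11,R12,R13,R14}
Final available[D] = 43

Answer: 43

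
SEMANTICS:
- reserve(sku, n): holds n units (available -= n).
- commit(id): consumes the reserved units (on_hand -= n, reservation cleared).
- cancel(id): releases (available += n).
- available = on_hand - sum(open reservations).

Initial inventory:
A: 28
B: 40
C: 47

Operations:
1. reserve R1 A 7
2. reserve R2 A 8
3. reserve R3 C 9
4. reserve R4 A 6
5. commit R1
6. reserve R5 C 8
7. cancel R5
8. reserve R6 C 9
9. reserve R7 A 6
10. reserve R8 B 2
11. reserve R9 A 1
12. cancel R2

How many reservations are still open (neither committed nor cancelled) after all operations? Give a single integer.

Answer: 6

Derivation:
Step 1: reserve R1 A 7 -> on_hand[A=28 B=40 C=47] avail[A=21 B=40 C=47] open={R1}
Step 2: reserve R2 A 8 -> on_hand[A=28 B=40 C=47] avail[A=13 B=40 C=47] open={R1,R2}
Step 3: reserve R3 C 9 -> on_hand[A=28 B=40 C=47] avail[A=13 B=40 C=38] open={R1,R2,R3}
Step 4: reserve R4 A 6 -> on_hand[A=28 B=40 C=47] avail[A=7 B=40 C=38] open={R1,R2,R3,R4}
Step 5: commit R1 -> on_hand[A=21 B=40 C=47] avail[A=7 B=40 C=38] open={R2,R3,R4}
Step 6: reserve R5 C 8 -> on_hand[A=21 B=40 C=47] avail[A=7 B=40 C=30] open={R2,R3,R4,R5}
Step 7: cancel R5 -> on_hand[A=21 B=40 C=47] avail[A=7 B=40 C=38] open={R2,R3,R4}
Step 8: reserve R6 C 9 -> on_hand[A=21 B=40 C=47] avail[A=7 B=40 C=29] open={R2,R3,R4,R6}
Step 9: reserve R7 A 6 -> on_hand[A=21 B=40 C=47] avail[A=1 B=40 C=29] open={R2,R3,R4,R6,R7}
Step 10: reserve R8 B 2 -> on_hand[A=21 B=40 C=47] avail[A=1 B=38 C=29] open={R2,R3,R4,R6,R7,R8}
Step 11: reserve R9 A 1 -> on_hand[A=21 B=40 C=47] avail[A=0 B=38 C=29] open={R2,R3,R4,R6,R7,R8,R9}
Step 12: cancel R2 -> on_hand[A=21 B=40 C=47] avail[A=8 B=38 C=29] open={R3,R4,R6,R7,R8,R9}
Open reservations: ['R3', 'R4', 'R6', 'R7', 'R8', 'R9'] -> 6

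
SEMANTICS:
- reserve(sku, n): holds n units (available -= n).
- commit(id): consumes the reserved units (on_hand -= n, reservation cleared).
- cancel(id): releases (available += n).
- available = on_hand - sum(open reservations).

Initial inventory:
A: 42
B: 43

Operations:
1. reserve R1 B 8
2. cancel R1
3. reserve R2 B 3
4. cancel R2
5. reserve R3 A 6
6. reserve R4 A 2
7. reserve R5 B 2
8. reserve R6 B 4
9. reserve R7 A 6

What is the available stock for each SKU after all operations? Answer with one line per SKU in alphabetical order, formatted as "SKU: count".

Step 1: reserve R1 B 8 -> on_hand[A=42 B=43] avail[A=42 B=35] open={R1}
Step 2: cancel R1 -> on_hand[A=42 B=43] avail[A=42 B=43] open={}
Step 3: reserve R2 B 3 -> on_hand[A=42 B=43] avail[A=42 B=40] open={R2}
Step 4: cancel R2 -> on_hand[A=42 B=43] avail[A=42 B=43] open={}
Step 5: reserve R3 A 6 -> on_hand[A=42 B=43] avail[A=36 B=43] open={R3}
Step 6: reserve R4 A 2 -> on_hand[A=42 B=43] avail[A=34 B=43] open={R3,R4}
Step 7: reserve R5 B 2 -> on_hand[A=42 B=43] avail[A=34 B=41] open={R3,R4,R5}
Step 8: reserve R6 B 4 -> on_hand[A=42 B=43] avail[A=34 B=37] open={R3,R4,R5,R6}
Step 9: reserve R7 A 6 -> on_hand[A=42 B=43] avail[A=28 B=37] open={R3,R4,R5,R6,R7}

Answer: A: 28
B: 37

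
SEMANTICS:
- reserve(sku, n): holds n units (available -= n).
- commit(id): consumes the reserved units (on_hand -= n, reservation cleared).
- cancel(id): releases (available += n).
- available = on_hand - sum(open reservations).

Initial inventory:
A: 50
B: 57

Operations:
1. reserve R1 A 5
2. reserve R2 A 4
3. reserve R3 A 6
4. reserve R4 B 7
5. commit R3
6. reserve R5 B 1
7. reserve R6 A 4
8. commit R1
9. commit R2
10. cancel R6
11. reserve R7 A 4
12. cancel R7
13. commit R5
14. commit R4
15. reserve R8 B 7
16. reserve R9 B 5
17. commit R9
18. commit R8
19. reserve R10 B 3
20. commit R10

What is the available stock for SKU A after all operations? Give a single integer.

Answer: 35

Derivation:
Step 1: reserve R1 A 5 -> on_hand[A=50 B=57] avail[A=45 B=57] open={R1}
Step 2: reserve R2 A 4 -> on_hand[A=50 B=57] avail[A=41 B=57] open={R1,R2}
Step 3: reserve R3 A 6 -> on_hand[A=50 B=57] avail[A=35 B=57] open={R1,R2,R3}
Step 4: reserve R4 B 7 -> on_hand[A=50 B=57] avail[A=35 B=50] open={R1,R2,R3,R4}
Step 5: commit R3 -> on_hand[A=44 B=57] avail[A=35 B=50] open={R1,R2,R4}
Step 6: reserve R5 B 1 -> on_hand[A=44 B=57] avail[A=35 B=49] open={R1,R2,R4,R5}
Step 7: reserve R6 A 4 -> on_hand[A=44 B=57] avail[A=31 B=49] open={R1,R2,R4,R5,R6}
Step 8: commit R1 -> on_hand[A=39 B=57] avail[A=31 B=49] open={R2,R4,R5,R6}
Step 9: commit R2 -> on_hand[A=35 B=57] avail[A=31 B=49] open={R4,R5,R6}
Step 10: cancel R6 -> on_hand[A=35 B=57] avail[A=35 B=49] open={R4,R5}
Step 11: reserve R7 A 4 -> on_hand[A=35 B=57] avail[A=31 B=49] open={R4,R5,R7}
Step 12: cancel R7 -> on_hand[A=35 B=57] avail[A=35 B=49] open={R4,R5}
Step 13: commit R5 -> on_hand[A=35 B=56] avail[A=35 B=49] open={R4}
Step 14: commit R4 -> on_hand[A=35 B=49] avail[A=35 B=49] open={}
Step 15: reserve R8 B 7 -> on_hand[A=35 B=49] avail[A=35 B=42] open={R8}
Step 16: reserve R9 B 5 -> on_hand[A=35 B=49] avail[A=35 B=37] open={R8,R9}
Step 17: commit R9 -> on_hand[A=35 B=44] avail[A=35 B=37] open={R8}
Step 18: commit R8 -> on_hand[A=35 B=37] avail[A=35 B=37] open={}
Step 19: reserve R10 B 3 -> on_hand[A=35 B=37] avail[A=35 B=34] open={R10}
Step 20: commit R10 -> on_hand[A=35 B=34] avail[A=35 B=34] open={}
Final available[A] = 35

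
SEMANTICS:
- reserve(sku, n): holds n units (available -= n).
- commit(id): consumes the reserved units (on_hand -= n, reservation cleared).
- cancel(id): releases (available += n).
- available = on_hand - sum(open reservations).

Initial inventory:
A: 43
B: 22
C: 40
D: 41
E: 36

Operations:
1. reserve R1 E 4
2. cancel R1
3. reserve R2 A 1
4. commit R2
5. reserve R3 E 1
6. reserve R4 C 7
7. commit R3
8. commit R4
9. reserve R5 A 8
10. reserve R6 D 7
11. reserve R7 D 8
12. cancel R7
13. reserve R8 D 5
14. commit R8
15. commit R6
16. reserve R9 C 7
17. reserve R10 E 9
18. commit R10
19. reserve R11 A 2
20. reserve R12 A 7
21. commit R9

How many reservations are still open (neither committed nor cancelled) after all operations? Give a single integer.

Answer: 3

Derivation:
Step 1: reserve R1 E 4 -> on_hand[A=43 B=22 C=40 D=41 E=36] avail[A=43 B=22 C=40 D=41 E=32] open={R1}
Step 2: cancel R1 -> on_hand[A=43 B=22 C=40 D=41 E=36] avail[A=43 B=22 C=40 D=41 E=36] open={}
Step 3: reserve R2 A 1 -> on_hand[A=43 B=22 C=40 D=41 E=36] avail[A=42 B=22 C=40 D=41 E=36] open={R2}
Step 4: commit R2 -> on_hand[A=42 B=22 C=40 D=41 E=36] avail[A=42 B=22 C=40 D=41 E=36] open={}
Step 5: reserve R3 E 1 -> on_hand[A=42 B=22 C=40 D=41 E=36] avail[A=42 B=22 C=40 D=41 E=35] open={R3}
Step 6: reserve R4 C 7 -> on_hand[A=42 B=22 C=40 D=41 E=36] avail[A=42 B=22 C=33 D=41 E=35] open={R3,R4}
Step 7: commit R3 -> on_hand[A=42 B=22 C=40 D=41 E=35] avail[A=42 B=22 C=33 D=41 E=35] open={R4}
Step 8: commit R4 -> on_hand[A=42 B=22 C=33 D=41 E=35] avail[A=42 B=22 C=33 D=41 E=35] open={}
Step 9: reserve R5 A 8 -> on_hand[A=42 B=22 C=33 D=41 E=35] avail[A=34 B=22 C=33 D=41 E=35] open={R5}
Step 10: reserve R6 D 7 -> on_hand[A=42 B=22 C=33 D=41 E=35] avail[A=34 B=22 C=33 D=34 E=35] open={R5,R6}
Step 11: reserve R7 D 8 -> on_hand[A=42 B=22 C=33 D=41 E=35] avail[A=34 B=22 C=33 D=26 E=35] open={R5,R6,R7}
Step 12: cancel R7 -> on_hand[A=42 B=22 C=33 D=41 E=35] avail[A=34 B=22 C=33 D=34 E=35] open={R5,R6}
Step 13: reserve R8 D 5 -> on_hand[A=42 B=22 C=33 D=41 E=35] avail[A=34 B=22 C=33 D=29 E=35] open={R5,R6,R8}
Step 14: commit R8 -> on_hand[A=42 B=22 C=33 D=36 E=35] avail[A=34 B=22 C=33 D=29 E=35] open={R5,R6}
Step 15: commit R6 -> on_hand[A=42 B=22 C=33 D=29 E=35] avail[A=34 B=22 C=33 D=29 E=35] open={R5}
Step 16: reserve R9 C 7 -> on_hand[A=42 B=22 C=33 D=29 E=35] avail[A=34 B=22 C=26 D=29 E=35] open={R5,R9}
Step 17: reserve R10 E 9 -> on_hand[A=42 B=22 C=33 D=29 E=35] avail[A=34 B=22 C=26 D=29 E=26] open={R10,R5,R9}
Step 18: commit R10 -> on_hand[A=42 B=22 C=33 D=29 E=26] avail[A=34 B=22 C=26 D=29 E=26] open={R5,R9}
Step 19: reserve R11 A 2 -> on_hand[A=42 B=22 C=33 D=29 E=26] avail[A=32 B=22 C=26 D=29 E=26] open={R11,R5,R9}
Step 20: reserve R12 A 7 -> on_hand[A=42 B=22 C=33 D=29 E=26] avail[A=25 B=22 C=26 D=29 E=26] open={R11,R12,R5,R9}
Step 21: commit R9 -> on_hand[A=42 B=22 C=26 D=29 E=26] avail[A=25 B=22 C=26 D=29 E=26] open={R11,R12,R5}
Open reservations: ['R11', 'R12', 'R5'] -> 3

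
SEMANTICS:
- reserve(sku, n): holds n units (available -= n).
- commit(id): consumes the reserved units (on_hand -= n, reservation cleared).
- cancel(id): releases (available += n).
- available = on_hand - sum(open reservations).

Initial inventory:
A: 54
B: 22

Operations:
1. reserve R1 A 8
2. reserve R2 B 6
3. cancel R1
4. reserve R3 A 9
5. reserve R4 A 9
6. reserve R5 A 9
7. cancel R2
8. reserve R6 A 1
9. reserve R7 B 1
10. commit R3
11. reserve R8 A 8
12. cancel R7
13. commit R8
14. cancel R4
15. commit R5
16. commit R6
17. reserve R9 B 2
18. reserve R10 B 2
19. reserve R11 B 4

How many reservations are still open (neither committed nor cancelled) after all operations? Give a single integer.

Step 1: reserve R1 A 8 -> on_hand[A=54 B=22] avail[A=46 B=22] open={R1}
Step 2: reserve R2 B 6 -> on_hand[A=54 B=22] avail[A=46 B=16] open={R1,R2}
Step 3: cancel R1 -> on_hand[A=54 B=22] avail[A=54 B=16] open={R2}
Step 4: reserve R3 A 9 -> on_hand[A=54 B=22] avail[A=45 B=16] open={R2,R3}
Step 5: reserve R4 A 9 -> on_hand[A=54 B=22] avail[A=36 B=16] open={R2,R3,R4}
Step 6: reserve R5 A 9 -> on_hand[A=54 B=22] avail[A=27 B=16] open={R2,R3,R4,R5}
Step 7: cancel R2 -> on_hand[A=54 B=22] avail[A=27 B=22] open={R3,R4,R5}
Step 8: reserve R6 A 1 -> on_hand[A=54 B=22] avail[A=26 B=22] open={R3,R4,R5,R6}
Step 9: reserve R7 B 1 -> on_hand[A=54 B=22] avail[A=26 B=21] open={R3,R4,R5,R6,R7}
Step 10: commit R3 -> on_hand[A=45 B=22] avail[A=26 B=21] open={R4,R5,R6,R7}
Step 11: reserve R8 A 8 -> on_hand[A=45 B=22] avail[A=18 B=21] open={R4,R5,R6,R7,R8}
Step 12: cancel R7 -> on_hand[A=45 B=22] avail[A=18 B=22] open={R4,R5,R6,R8}
Step 13: commit R8 -> on_hand[A=37 B=22] avail[A=18 B=22] open={R4,R5,R6}
Step 14: cancel R4 -> on_hand[A=37 B=22] avail[A=27 B=22] open={R5,R6}
Step 15: commit R5 -> on_hand[A=28 B=22] avail[A=27 B=22] open={R6}
Step 16: commit R6 -> on_hand[A=27 B=22] avail[A=27 B=22] open={}
Step 17: reserve R9 B 2 -> on_hand[A=27 B=22] avail[A=27 B=20] open={R9}
Step 18: reserve R10 B 2 -> on_hand[A=27 B=22] avail[A=27 B=18] open={R10,R9}
Step 19: reserve R11 B 4 -> on_hand[A=27 B=22] avail[A=27 B=14] open={R10,R11,R9}
Open reservations: ['R10', 'R11', 'R9'] -> 3

Answer: 3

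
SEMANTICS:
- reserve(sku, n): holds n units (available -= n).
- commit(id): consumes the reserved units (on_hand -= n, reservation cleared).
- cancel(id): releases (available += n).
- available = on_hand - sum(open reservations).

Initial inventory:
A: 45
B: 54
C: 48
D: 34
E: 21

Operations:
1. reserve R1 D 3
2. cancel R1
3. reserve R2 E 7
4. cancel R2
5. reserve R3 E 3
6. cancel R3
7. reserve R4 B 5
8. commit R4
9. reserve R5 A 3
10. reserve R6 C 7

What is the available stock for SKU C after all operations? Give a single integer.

Step 1: reserve R1 D 3 -> on_hand[A=45 B=54 C=48 D=34 E=21] avail[A=45 B=54 C=48 D=31 E=21] open={R1}
Step 2: cancel R1 -> on_hand[A=45 B=54 C=48 D=34 E=21] avail[A=45 B=54 C=48 D=34 E=21] open={}
Step 3: reserve R2 E 7 -> on_hand[A=45 B=54 C=48 D=34 E=21] avail[A=45 B=54 C=48 D=34 E=14] open={R2}
Step 4: cancel R2 -> on_hand[A=45 B=54 C=48 D=34 E=21] avail[A=45 B=54 C=48 D=34 E=21] open={}
Step 5: reserve R3 E 3 -> on_hand[A=45 B=54 C=48 D=34 E=21] avail[A=45 B=54 C=48 D=34 E=18] open={R3}
Step 6: cancel R3 -> on_hand[A=45 B=54 C=48 D=34 E=21] avail[A=45 B=54 C=48 D=34 E=21] open={}
Step 7: reserve R4 B 5 -> on_hand[A=45 B=54 C=48 D=34 E=21] avail[A=45 B=49 C=48 D=34 E=21] open={R4}
Step 8: commit R4 -> on_hand[A=45 B=49 C=48 D=34 E=21] avail[A=45 B=49 C=48 D=34 E=21] open={}
Step 9: reserve R5 A 3 -> on_hand[A=45 B=49 C=48 D=34 E=21] avail[A=42 B=49 C=48 D=34 E=21] open={R5}
Step 10: reserve R6 C 7 -> on_hand[A=45 B=49 C=48 D=34 E=21] avail[A=42 B=49 C=41 D=34 E=21] open={R5,R6}
Final available[C] = 41

Answer: 41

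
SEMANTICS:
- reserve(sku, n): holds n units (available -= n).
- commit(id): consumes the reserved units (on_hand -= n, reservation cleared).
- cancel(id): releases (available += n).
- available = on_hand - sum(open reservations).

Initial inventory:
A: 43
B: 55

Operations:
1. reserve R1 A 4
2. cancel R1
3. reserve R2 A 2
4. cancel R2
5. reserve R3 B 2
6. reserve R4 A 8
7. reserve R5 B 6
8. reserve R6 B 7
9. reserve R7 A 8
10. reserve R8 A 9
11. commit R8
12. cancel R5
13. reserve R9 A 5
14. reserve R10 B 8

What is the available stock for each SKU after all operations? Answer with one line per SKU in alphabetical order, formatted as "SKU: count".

Answer: A: 13
B: 38

Derivation:
Step 1: reserve R1 A 4 -> on_hand[A=43 B=55] avail[A=39 B=55] open={R1}
Step 2: cancel R1 -> on_hand[A=43 B=55] avail[A=43 B=55] open={}
Step 3: reserve R2 A 2 -> on_hand[A=43 B=55] avail[A=41 B=55] open={R2}
Step 4: cancel R2 -> on_hand[A=43 B=55] avail[A=43 B=55] open={}
Step 5: reserve R3 B 2 -> on_hand[A=43 B=55] avail[A=43 B=53] open={R3}
Step 6: reserve R4 A 8 -> on_hand[A=43 B=55] avail[A=35 B=53] open={R3,R4}
Step 7: reserve R5 B 6 -> on_hand[A=43 B=55] avail[A=35 B=47] open={R3,R4,R5}
Step 8: reserve R6 B 7 -> on_hand[A=43 B=55] avail[A=35 B=40] open={R3,R4,R5,R6}
Step 9: reserve R7 A 8 -> on_hand[A=43 B=55] avail[A=27 B=40] open={R3,R4,R5,R6,R7}
Step 10: reserve R8 A 9 -> on_hand[A=43 B=55] avail[A=18 B=40] open={R3,R4,R5,R6,R7,R8}
Step 11: commit R8 -> on_hand[A=34 B=55] avail[A=18 B=40] open={R3,R4,R5,R6,R7}
Step 12: cancel R5 -> on_hand[A=34 B=55] avail[A=18 B=46] open={R3,R4,R6,R7}
Step 13: reserve R9 A 5 -> on_hand[A=34 B=55] avail[A=13 B=46] open={R3,R4,R6,R7,R9}
Step 14: reserve R10 B 8 -> on_hand[A=34 B=55] avail[A=13 B=38] open={R10,R3,R4,R6,R7,R9}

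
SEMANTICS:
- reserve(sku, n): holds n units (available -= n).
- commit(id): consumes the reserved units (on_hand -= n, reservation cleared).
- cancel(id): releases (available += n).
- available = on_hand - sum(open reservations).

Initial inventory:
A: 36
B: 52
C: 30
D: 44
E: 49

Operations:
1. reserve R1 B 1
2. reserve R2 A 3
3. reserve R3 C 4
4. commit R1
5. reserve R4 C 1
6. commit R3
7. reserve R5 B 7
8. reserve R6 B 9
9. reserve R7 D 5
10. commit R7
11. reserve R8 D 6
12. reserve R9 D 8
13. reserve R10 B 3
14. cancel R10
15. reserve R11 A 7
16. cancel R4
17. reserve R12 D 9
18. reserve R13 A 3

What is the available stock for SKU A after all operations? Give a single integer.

Step 1: reserve R1 B 1 -> on_hand[A=36 B=52 C=30 D=44 E=49] avail[A=36 B=51 C=30 D=44 E=49] open={R1}
Step 2: reserve R2 A 3 -> on_hand[A=36 B=52 C=30 D=44 E=49] avail[A=33 B=51 C=30 D=44 E=49] open={R1,R2}
Step 3: reserve R3 C 4 -> on_hand[A=36 B=52 C=30 D=44 E=49] avail[A=33 B=51 C=26 D=44 E=49] open={R1,R2,R3}
Step 4: commit R1 -> on_hand[A=36 B=51 C=30 D=44 E=49] avail[A=33 B=51 C=26 D=44 E=49] open={R2,R3}
Step 5: reserve R4 C 1 -> on_hand[A=36 B=51 C=30 D=44 E=49] avail[A=33 B=51 C=25 D=44 E=49] open={R2,R3,R4}
Step 6: commit R3 -> on_hand[A=36 B=51 C=26 D=44 E=49] avail[A=33 B=51 C=25 D=44 E=49] open={R2,R4}
Step 7: reserve R5 B 7 -> on_hand[A=36 B=51 C=26 D=44 E=49] avail[A=33 B=44 C=25 D=44 E=49] open={R2,R4,R5}
Step 8: reserve R6 B 9 -> on_hand[A=36 B=51 C=26 D=44 E=49] avail[A=33 B=35 C=25 D=44 E=49] open={R2,R4,R5,R6}
Step 9: reserve R7 D 5 -> on_hand[A=36 B=51 C=26 D=44 E=49] avail[A=33 B=35 C=25 D=39 E=49] open={R2,R4,R5,R6,R7}
Step 10: commit R7 -> on_hand[A=36 B=51 C=26 D=39 E=49] avail[A=33 B=35 C=25 D=39 E=49] open={R2,R4,R5,R6}
Step 11: reserve R8 D 6 -> on_hand[A=36 B=51 C=26 D=39 E=49] avail[A=33 B=35 C=25 D=33 E=49] open={R2,R4,R5,R6,R8}
Step 12: reserve R9 D 8 -> on_hand[A=36 B=51 C=26 D=39 E=49] avail[A=33 B=35 C=25 D=25 E=49] open={R2,R4,R5,R6,R8,R9}
Step 13: reserve R10 B 3 -> on_hand[A=36 B=51 C=26 D=39 E=49] avail[A=33 B=32 C=25 D=25 E=49] open={R10,R2,R4,R5,R6,R8,R9}
Step 14: cancel R10 -> on_hand[A=36 B=51 C=26 D=39 E=49] avail[A=33 B=35 C=25 D=25 E=49] open={R2,R4,R5,R6,R8,R9}
Step 15: reserve R11 A 7 -> on_hand[A=36 B=51 C=26 D=39 E=49] avail[A=26 B=35 C=25 D=25 E=49] open={R11,R2,R4,R5,R6,R8,R9}
Step 16: cancel R4 -> on_hand[A=36 B=51 C=26 D=39 E=49] avail[A=26 B=35 C=26 D=25 E=49] open={R11,R2,R5,R6,R8,R9}
Step 17: reserve R12 D 9 -> on_hand[A=36 B=51 C=26 D=39 E=49] avail[A=26 B=35 C=26 D=16 E=49] open={R11,R12,R2,R5,R6,R8,R9}
Step 18: reserve R13 A 3 -> on_hand[A=36 B=51 C=26 D=39 E=49] avail[A=23 B=35 C=26 D=16 E=49] open={R11,R12,R13,R2,R5,R6,R8,R9}
Final available[A] = 23

Answer: 23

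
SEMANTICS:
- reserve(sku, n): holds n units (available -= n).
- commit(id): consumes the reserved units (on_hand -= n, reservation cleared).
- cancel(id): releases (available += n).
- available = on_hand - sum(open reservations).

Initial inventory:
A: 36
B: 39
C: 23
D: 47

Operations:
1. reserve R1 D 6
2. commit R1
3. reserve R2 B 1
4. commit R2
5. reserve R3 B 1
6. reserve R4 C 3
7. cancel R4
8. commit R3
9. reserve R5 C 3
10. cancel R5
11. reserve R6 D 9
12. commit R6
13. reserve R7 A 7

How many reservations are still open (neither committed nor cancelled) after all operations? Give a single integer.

Step 1: reserve R1 D 6 -> on_hand[A=36 B=39 C=23 D=47] avail[A=36 B=39 C=23 D=41] open={R1}
Step 2: commit R1 -> on_hand[A=36 B=39 C=23 D=41] avail[A=36 B=39 C=23 D=41] open={}
Step 3: reserve R2 B 1 -> on_hand[A=36 B=39 C=23 D=41] avail[A=36 B=38 C=23 D=41] open={R2}
Step 4: commit R2 -> on_hand[A=36 B=38 C=23 D=41] avail[A=36 B=38 C=23 D=41] open={}
Step 5: reserve R3 B 1 -> on_hand[A=36 B=38 C=23 D=41] avail[A=36 B=37 C=23 D=41] open={R3}
Step 6: reserve R4 C 3 -> on_hand[A=36 B=38 C=23 D=41] avail[A=36 B=37 C=20 D=41] open={R3,R4}
Step 7: cancel R4 -> on_hand[A=36 B=38 C=23 D=41] avail[A=36 B=37 C=23 D=41] open={R3}
Step 8: commit R3 -> on_hand[A=36 B=37 C=23 D=41] avail[A=36 B=37 C=23 D=41] open={}
Step 9: reserve R5 C 3 -> on_hand[A=36 B=37 C=23 D=41] avail[A=36 B=37 C=20 D=41] open={R5}
Step 10: cancel R5 -> on_hand[A=36 B=37 C=23 D=41] avail[A=36 B=37 C=23 D=41] open={}
Step 11: reserve R6 D 9 -> on_hand[A=36 B=37 C=23 D=41] avail[A=36 B=37 C=23 D=32] open={R6}
Step 12: commit R6 -> on_hand[A=36 B=37 C=23 D=32] avail[A=36 B=37 C=23 D=32] open={}
Step 13: reserve R7 A 7 -> on_hand[A=36 B=37 C=23 D=32] avail[A=29 B=37 C=23 D=32] open={R7}
Open reservations: ['R7'] -> 1

Answer: 1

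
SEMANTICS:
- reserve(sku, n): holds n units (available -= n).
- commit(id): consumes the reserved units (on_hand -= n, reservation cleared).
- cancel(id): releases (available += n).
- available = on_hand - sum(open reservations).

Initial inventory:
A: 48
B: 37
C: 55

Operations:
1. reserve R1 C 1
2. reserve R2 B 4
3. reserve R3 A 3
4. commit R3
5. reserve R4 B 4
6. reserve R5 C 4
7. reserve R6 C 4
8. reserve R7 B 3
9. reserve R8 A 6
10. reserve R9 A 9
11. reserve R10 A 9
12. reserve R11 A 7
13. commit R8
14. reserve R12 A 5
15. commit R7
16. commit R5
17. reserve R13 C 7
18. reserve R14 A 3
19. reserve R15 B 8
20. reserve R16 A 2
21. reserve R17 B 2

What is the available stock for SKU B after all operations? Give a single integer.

Answer: 16

Derivation:
Step 1: reserve R1 C 1 -> on_hand[A=48 B=37 C=55] avail[A=48 B=37 C=54] open={R1}
Step 2: reserve R2 B 4 -> on_hand[A=48 B=37 C=55] avail[A=48 B=33 C=54] open={R1,R2}
Step 3: reserve R3 A 3 -> on_hand[A=48 B=37 C=55] avail[A=45 B=33 C=54] open={R1,R2,R3}
Step 4: commit R3 -> on_hand[A=45 B=37 C=55] avail[A=45 B=33 C=54] open={R1,R2}
Step 5: reserve R4 B 4 -> on_hand[A=45 B=37 C=55] avail[A=45 B=29 C=54] open={R1,R2,R4}
Step 6: reserve R5 C 4 -> on_hand[A=45 B=37 C=55] avail[A=45 B=29 C=50] open={R1,R2,R4,R5}
Step 7: reserve R6 C 4 -> on_hand[A=45 B=37 C=55] avail[A=45 B=29 C=46] open={R1,R2,R4,R5,R6}
Step 8: reserve R7 B 3 -> on_hand[A=45 B=37 C=55] avail[A=45 B=26 C=46] open={R1,R2,R4,R5,R6,R7}
Step 9: reserve R8 A 6 -> on_hand[A=45 B=37 C=55] avail[A=39 B=26 C=46] open={R1,R2,R4,R5,R6,R7,R8}
Step 10: reserve R9 A 9 -> on_hand[A=45 B=37 C=55] avail[A=30 B=26 C=46] open={R1,R2,R4,R5,R6,R7,R8,R9}
Step 11: reserve R10 A 9 -> on_hand[A=45 B=37 C=55] avail[A=21 B=26 C=46] open={R1,R10,R2,R4,R5,R6,R7,R8,R9}
Step 12: reserve R11 A 7 -> on_hand[A=45 B=37 C=55] avail[A=14 B=26 C=46] open={R1,R10,R11,R2,R4,R5,R6,R7,R8,R9}
Step 13: commit R8 -> on_hand[A=39 B=37 C=55] avail[A=14 B=26 C=46] open={R1,R10,R11,R2,R4,R5,R6,R7,R9}
Step 14: reserve R12 A 5 -> on_hand[A=39 B=37 C=55] avail[A=9 B=26 C=46] open={R1,R10,R11,R12,R2,R4,R5,R6,R7,R9}
Step 15: commit R7 -> on_hand[A=39 B=34 C=55] avail[A=9 B=26 C=46] open={R1,R10,R11,R12,R2,R4,R5,R6,R9}
Step 16: commit R5 -> on_hand[A=39 B=34 C=51] avail[A=9 B=26 C=46] open={R1,R10,R11,R12,R2,R4,R6,R9}
Step 17: reserve R13 C 7 -> on_hand[A=39 B=34 C=51] avail[A=9 B=26 C=39] open={R1,R10,R11,R12,R13,R2,R4,R6,R9}
Step 18: reserve R14 A 3 -> on_hand[A=39 B=34 C=51] avail[A=6 B=26 C=39] open={R1,R10,R11,R12,R13,R14,R2,R4,R6,R9}
Step 19: reserve R15 B 8 -> on_hand[A=39 B=34 C=51] avail[A=6 B=18 C=39] open={R1,R10,R11,R12,R13,R14,R15,R2,R4,R6,R9}
Step 20: reserve R16 A 2 -> on_hand[A=39 B=34 C=51] avail[A=4 B=18 C=39] open={R1,R10,R11,R12,R13,R14,R15,R16,R2,R4,R6,R9}
Step 21: reserve R17 B 2 -> on_hand[A=39 B=34 C=51] avail[A=4 B=16 C=39] open={R1,R10,R11,R12,R13,R14,R15,R16,R17,R2,R4,R6,R9}
Final available[B] = 16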